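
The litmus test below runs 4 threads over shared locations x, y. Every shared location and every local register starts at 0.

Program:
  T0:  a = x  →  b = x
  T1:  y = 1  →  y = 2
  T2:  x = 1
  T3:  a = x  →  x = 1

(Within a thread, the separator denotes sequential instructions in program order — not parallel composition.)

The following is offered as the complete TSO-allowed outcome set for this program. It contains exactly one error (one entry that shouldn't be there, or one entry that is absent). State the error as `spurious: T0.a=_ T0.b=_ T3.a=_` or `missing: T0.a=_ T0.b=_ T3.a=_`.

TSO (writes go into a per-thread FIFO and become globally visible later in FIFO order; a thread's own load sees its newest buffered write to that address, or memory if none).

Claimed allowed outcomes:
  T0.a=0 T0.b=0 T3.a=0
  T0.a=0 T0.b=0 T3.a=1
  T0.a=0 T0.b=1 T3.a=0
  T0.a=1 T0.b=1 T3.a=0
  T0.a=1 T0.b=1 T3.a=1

outcome vector order: (T0.a,T0.b,T3.a)
TSO: 6 outcomes — {(0,0,0); (0,0,1); (0,1,0); (0,1,1); (1,1,0); (1,1,1)}
TSO∖claimed = {(0,1,1)}

missing: T0.a=0 T0.b=1 T3.a=1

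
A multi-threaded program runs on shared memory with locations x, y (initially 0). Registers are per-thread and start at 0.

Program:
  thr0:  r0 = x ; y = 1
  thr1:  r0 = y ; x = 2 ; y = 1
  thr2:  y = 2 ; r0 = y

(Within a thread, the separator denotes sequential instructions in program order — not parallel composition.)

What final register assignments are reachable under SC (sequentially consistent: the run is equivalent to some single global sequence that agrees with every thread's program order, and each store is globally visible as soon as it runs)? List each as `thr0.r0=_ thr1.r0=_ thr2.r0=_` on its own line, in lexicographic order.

outcome vector order: (thr0.r0,thr1.r0,thr2.r0)
|SC outcomes| = 10

thr0.r0=0 thr1.r0=0 thr2.r0=1
thr0.r0=0 thr1.r0=0 thr2.r0=2
thr0.r0=0 thr1.r0=1 thr2.r0=1
thr0.r0=0 thr1.r0=1 thr2.r0=2
thr0.r0=0 thr1.r0=2 thr2.r0=1
thr0.r0=0 thr1.r0=2 thr2.r0=2
thr0.r0=2 thr1.r0=0 thr2.r0=1
thr0.r0=2 thr1.r0=0 thr2.r0=2
thr0.r0=2 thr1.r0=2 thr2.r0=1
thr0.r0=2 thr1.r0=2 thr2.r0=2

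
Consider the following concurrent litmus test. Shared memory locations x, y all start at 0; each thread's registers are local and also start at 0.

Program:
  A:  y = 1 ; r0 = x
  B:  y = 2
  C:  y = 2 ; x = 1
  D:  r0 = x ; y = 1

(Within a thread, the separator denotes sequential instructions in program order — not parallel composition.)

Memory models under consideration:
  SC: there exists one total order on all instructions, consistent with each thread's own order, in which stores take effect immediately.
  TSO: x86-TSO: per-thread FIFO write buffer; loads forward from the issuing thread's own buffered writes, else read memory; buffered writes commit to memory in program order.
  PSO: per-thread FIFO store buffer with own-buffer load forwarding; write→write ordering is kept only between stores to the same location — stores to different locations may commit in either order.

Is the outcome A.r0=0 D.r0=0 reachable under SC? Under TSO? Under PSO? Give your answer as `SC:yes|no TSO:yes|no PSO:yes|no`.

SC:yes TSO:yes PSO:yes

outcome vector order: (A.r0,D.r0)
[SC] allowed = {(0,0), (0,1), (1,0), (1,1)}
[TSO] allowed = {(0,0), (0,1), (1,0), (1,1)}
[PSO] allowed = {(0,0), (0,1), (1,0), (1,1)}
target (0,0) ∈ {SC,TSO,PSO}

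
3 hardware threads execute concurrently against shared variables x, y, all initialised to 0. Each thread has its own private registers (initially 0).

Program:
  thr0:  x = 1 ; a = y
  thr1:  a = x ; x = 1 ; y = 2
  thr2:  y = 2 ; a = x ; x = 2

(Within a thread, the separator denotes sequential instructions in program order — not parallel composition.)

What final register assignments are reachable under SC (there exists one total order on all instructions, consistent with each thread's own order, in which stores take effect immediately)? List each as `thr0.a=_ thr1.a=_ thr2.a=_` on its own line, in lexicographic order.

thr0.a=0 thr1.a=0 thr2.a=1
thr0.a=0 thr1.a=1 thr2.a=1
thr0.a=0 thr1.a=2 thr2.a=1
thr0.a=2 thr1.a=0 thr2.a=0
thr0.a=2 thr1.a=0 thr2.a=1
thr0.a=2 thr1.a=1 thr2.a=0
thr0.a=2 thr1.a=1 thr2.a=1
thr0.a=2 thr1.a=2 thr2.a=0
thr0.a=2 thr1.a=2 thr2.a=1

outcome vector order: (thr0.a,thr1.a,thr2.a)
|SC outcomes| = 9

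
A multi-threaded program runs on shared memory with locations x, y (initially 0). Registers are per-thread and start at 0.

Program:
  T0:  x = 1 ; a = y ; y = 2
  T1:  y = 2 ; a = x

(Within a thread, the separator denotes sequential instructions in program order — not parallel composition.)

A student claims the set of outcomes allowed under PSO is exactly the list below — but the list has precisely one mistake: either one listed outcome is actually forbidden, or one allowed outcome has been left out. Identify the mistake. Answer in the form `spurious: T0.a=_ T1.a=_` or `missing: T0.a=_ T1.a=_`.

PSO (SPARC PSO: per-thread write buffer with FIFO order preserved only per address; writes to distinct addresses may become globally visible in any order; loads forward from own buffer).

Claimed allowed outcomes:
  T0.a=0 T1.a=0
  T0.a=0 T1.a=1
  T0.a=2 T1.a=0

missing: T0.a=2 T1.a=1

outcome vector order: (T0.a,T1.a)
PSO: 4 outcomes — {00 01 20 21}
PSO∖claimed = {21}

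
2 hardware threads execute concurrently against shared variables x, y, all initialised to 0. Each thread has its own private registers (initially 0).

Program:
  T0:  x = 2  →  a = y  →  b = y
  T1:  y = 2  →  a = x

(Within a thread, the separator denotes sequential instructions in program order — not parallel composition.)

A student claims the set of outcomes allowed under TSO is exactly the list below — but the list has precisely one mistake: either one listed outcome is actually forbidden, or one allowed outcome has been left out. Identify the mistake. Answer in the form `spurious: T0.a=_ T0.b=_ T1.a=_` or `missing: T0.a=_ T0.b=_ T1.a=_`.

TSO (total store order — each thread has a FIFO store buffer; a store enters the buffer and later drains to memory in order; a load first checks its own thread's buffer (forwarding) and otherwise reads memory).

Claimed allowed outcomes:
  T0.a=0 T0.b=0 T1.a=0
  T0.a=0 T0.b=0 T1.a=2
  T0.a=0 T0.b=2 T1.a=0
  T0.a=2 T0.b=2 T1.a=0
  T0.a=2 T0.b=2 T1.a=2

missing: T0.a=0 T0.b=2 T1.a=2

outcome vector order: (T0.a,T0.b,T1.a)
under TSO → 000; 002; 020; 022; 220; 222
TSO∖claimed = {022}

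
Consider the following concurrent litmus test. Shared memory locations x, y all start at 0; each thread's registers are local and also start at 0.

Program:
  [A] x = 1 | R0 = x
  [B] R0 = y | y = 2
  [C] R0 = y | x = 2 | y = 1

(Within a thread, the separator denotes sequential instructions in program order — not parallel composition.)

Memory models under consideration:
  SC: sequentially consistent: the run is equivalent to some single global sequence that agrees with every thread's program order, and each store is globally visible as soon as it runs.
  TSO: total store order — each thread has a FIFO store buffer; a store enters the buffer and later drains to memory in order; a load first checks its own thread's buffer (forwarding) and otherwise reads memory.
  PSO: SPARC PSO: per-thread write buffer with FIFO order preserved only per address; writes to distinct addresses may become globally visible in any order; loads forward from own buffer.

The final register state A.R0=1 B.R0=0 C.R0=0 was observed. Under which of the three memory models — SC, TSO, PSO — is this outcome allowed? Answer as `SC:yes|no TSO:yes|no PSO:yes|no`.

outcome vector order: (A.R0,B.R0,C.R0)
[SC] allowed = {100 102 110 200 202 210}
[TSO] allowed = {100 102 110 200 202 210}
[PSO] allowed = {100 102 110 200 202 210}
target 100 ∈ {SC,TSO,PSO}

SC:yes TSO:yes PSO:yes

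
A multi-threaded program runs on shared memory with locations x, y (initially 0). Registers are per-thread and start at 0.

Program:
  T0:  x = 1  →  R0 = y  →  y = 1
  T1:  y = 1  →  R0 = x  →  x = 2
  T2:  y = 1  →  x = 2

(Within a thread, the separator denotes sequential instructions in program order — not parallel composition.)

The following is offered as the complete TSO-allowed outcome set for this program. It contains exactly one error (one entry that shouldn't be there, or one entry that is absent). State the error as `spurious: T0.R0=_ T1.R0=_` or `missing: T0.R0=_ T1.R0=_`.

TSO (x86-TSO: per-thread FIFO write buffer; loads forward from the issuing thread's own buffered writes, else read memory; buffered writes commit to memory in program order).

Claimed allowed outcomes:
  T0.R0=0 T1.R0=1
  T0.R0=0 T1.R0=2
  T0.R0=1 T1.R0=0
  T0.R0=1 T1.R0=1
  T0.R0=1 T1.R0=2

missing: T0.R0=0 T1.R0=0

outcome vector order: (T0.R0,T1.R0)
TSO (6): 0/0; 0/1; 0/2; 1/0; 1/1; 1/2
TSO∖claimed = {0/0}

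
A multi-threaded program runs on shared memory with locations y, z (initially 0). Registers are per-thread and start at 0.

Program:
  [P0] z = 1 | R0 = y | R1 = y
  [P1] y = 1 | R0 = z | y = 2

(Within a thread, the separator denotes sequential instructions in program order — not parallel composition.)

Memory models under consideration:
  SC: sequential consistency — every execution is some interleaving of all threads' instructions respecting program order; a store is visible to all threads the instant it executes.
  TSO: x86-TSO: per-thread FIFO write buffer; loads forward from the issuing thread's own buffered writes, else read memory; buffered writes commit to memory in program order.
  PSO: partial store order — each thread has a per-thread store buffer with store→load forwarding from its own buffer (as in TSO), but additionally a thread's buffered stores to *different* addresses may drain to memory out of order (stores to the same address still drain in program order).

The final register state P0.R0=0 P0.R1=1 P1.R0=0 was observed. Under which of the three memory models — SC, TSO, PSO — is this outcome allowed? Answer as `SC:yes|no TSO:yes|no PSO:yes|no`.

SC:no TSO:yes PSO:yes

outcome vector order: (P0.R0,P0.R1,P1.R0)
under SC → 0/0/1 0/1/1 0/2/1 1/1/0 1/1/1 1/2/0 1/2/1 2/2/0 2/2/1
under TSO → 0/0/0 0/0/1 0/1/0 0/1/1 0/2/0 0/2/1 1/1/0 1/1/1 1/2/0 1/2/1 2/2/0 2/2/1
under PSO → 0/0/0 0/0/1 0/1/0 0/1/1 0/2/0 0/2/1 1/1/0 1/1/1 1/2/0 1/2/1 2/2/0 2/2/1
target 0/1/0 ∈ {TSO,PSO}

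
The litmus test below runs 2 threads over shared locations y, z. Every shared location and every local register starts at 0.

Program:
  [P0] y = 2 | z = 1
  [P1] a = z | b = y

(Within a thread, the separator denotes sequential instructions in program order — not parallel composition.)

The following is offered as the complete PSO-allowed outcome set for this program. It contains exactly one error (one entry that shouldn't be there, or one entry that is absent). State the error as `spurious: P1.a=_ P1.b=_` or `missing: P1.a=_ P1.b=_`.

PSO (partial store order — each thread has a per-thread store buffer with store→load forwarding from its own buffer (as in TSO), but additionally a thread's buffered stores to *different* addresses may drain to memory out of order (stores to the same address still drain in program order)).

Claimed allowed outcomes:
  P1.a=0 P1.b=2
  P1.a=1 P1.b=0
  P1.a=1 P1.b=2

missing: P1.a=0 P1.b=0

outcome vector order: (P1.a,P1.b)
PSO: 4 outcomes — {00 02 10 12}
PSO∖claimed = {00}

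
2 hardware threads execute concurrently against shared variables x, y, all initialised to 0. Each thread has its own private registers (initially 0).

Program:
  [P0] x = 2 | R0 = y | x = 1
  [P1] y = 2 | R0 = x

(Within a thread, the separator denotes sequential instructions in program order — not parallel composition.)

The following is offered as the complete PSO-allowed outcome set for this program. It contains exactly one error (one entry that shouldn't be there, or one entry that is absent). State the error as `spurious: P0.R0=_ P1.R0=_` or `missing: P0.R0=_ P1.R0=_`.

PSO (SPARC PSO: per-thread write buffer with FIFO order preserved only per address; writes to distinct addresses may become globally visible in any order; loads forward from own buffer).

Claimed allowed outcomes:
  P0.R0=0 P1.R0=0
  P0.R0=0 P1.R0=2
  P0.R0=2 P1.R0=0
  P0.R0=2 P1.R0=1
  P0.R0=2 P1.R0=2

missing: P0.R0=0 P1.R0=1

outcome vector order: (P0.R0,P1.R0)
PSO (6): 0/0, 0/1, 0/2, 2/0, 2/1, 2/2
PSO∖claimed = {0/1}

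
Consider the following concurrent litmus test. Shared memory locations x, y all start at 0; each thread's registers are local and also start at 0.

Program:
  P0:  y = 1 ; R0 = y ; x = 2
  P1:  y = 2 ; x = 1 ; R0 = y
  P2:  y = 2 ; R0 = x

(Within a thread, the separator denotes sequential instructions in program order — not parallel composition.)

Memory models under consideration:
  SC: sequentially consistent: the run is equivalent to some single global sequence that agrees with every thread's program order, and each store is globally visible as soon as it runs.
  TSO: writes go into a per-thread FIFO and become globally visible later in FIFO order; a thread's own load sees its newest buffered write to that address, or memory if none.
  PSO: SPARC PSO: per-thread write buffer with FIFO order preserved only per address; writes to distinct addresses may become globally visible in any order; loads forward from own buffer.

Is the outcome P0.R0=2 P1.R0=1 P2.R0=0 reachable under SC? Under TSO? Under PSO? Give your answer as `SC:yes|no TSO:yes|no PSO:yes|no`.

outcome vector order: (P0.R0,P1.R0,P2.R0)
under SC → 110, 111, 112, 120, 121, 122, 211, 212, 220, 221, 222
under TSO → 110, 111, 112, 120, 121, 122, 210, 211, 212, 220, 221, 222
under PSO → 110, 111, 112, 120, 121, 122, 210, 211, 212, 220, 221, 222
target 210 ∈ {TSO,PSO}

SC:no TSO:yes PSO:yes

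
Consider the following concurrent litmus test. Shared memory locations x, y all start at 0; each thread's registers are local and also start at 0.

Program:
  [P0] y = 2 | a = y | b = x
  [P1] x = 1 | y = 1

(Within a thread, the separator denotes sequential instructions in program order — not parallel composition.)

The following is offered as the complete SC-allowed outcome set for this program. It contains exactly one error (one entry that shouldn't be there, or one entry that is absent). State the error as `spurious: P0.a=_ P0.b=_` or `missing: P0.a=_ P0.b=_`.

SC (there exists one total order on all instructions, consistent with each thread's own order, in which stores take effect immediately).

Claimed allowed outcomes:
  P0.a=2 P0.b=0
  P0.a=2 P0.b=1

missing: P0.a=1 P0.b=1

outcome vector order: (P0.a,P0.b)
under SC → (1,1), (2,0), (2,1)
SC∖claimed = {(1,1)}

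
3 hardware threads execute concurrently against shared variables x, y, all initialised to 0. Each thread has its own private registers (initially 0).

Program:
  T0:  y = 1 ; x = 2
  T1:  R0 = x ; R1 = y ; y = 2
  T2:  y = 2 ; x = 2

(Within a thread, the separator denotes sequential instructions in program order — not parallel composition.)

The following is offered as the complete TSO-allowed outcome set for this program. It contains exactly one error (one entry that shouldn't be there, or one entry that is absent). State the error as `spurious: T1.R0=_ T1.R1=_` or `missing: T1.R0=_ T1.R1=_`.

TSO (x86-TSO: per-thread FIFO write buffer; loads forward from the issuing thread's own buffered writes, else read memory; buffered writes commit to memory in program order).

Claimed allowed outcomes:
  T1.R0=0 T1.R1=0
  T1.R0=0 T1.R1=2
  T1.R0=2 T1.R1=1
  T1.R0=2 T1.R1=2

outcome vector order: (T1.R0,T1.R1)
[TSO] allowed = {(0,0), (0,1), (0,2), (2,1), (2,2)}
TSO∖claimed = {(0,1)}

missing: T1.R0=0 T1.R1=1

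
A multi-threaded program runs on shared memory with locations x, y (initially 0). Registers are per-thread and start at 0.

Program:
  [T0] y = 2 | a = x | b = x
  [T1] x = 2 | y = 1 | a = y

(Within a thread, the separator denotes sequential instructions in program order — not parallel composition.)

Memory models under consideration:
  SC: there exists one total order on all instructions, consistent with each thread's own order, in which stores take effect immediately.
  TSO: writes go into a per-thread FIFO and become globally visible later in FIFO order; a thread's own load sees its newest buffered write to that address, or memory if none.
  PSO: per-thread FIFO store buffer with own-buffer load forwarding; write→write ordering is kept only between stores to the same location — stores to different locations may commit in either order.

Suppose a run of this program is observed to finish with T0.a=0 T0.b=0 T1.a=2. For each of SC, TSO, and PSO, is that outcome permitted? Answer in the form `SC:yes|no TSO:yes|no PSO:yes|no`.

outcome vector order: (T0.a,T0.b,T1.a)
[SC] allowed = {<0 0 1>; <0 2 1>; <2 2 1>; <2 2 2>}
[TSO] allowed = {<0 0 1>; <0 0 2>; <0 2 1>; <0 2 2>; <2 2 1>; <2 2 2>}
[PSO] allowed = {<0 0 1>; <0 0 2>; <0 2 1>; <0 2 2>; <2 2 1>; <2 2 2>}
target <0 0 2> ∈ {TSO,PSO}

SC:no TSO:yes PSO:yes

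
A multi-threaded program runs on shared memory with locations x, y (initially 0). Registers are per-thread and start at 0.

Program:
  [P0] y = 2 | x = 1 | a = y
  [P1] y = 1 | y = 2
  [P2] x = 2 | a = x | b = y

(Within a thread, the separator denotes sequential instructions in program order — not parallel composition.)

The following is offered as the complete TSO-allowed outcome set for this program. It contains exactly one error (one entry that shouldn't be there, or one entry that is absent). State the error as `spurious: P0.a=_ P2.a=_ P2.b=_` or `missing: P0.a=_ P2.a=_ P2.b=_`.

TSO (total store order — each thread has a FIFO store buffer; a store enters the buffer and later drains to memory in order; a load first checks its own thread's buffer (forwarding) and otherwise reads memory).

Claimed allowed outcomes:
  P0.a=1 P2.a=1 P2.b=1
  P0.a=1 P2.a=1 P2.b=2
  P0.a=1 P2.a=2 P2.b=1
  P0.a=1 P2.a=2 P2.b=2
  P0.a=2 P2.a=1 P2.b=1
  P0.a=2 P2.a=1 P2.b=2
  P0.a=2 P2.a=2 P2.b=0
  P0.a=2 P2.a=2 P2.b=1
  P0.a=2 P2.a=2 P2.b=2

outcome vector order: (P0.a,P2.a,P2.b)
under TSO → (1,1,1) (1,1,2) (1,2,0) (1,2,1) (1,2,2) (2,1,1) (2,1,2) (2,2,0) (2,2,1) (2,2,2)
TSO∖claimed = {(1,2,0)}

missing: P0.a=1 P2.a=2 P2.b=0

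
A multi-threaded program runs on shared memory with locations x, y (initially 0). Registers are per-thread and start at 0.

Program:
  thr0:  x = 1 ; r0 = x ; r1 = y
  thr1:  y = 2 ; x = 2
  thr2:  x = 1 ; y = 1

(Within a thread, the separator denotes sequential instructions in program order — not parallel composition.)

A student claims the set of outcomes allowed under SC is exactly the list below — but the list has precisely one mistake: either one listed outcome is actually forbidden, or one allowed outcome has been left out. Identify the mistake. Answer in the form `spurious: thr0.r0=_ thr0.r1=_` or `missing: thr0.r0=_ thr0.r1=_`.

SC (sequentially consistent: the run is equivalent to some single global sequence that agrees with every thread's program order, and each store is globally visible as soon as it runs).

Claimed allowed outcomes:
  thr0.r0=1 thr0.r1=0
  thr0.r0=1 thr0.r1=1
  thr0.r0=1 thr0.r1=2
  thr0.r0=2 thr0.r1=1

outcome vector order: (thr0.r0,thr0.r1)
[SC] allowed = {10; 11; 12; 21; 22}
SC∖claimed = {22}

missing: thr0.r0=2 thr0.r1=2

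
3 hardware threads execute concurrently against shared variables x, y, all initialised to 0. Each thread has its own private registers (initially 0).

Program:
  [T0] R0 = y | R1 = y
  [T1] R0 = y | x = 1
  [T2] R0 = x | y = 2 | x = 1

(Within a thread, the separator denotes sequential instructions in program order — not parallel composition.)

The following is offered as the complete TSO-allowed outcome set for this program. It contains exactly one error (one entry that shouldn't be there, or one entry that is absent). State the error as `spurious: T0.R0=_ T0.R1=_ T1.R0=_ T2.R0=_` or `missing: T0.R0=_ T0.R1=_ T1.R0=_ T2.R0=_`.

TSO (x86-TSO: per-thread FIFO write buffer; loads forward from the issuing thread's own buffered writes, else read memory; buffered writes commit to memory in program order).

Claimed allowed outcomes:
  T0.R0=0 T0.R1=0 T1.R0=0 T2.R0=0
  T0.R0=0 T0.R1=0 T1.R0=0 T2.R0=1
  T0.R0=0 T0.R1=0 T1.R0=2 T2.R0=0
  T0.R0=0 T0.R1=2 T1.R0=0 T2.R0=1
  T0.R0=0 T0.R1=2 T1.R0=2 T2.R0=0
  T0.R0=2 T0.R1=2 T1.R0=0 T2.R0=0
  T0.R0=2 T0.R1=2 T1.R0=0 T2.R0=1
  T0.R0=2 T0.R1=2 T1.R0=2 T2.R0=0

missing: T0.R0=0 T0.R1=2 T1.R0=0 T2.R0=0

outcome vector order: (T0.R0,T0.R1,T1.R0,T2.R0)
TSO (9): <0 0 0 0>, <0 0 0 1>, <0 0 2 0>, <0 2 0 0>, <0 2 0 1>, <0 2 2 0>, <2 2 0 0>, <2 2 0 1>, <2 2 2 0>
TSO∖claimed = {<0 2 0 0>}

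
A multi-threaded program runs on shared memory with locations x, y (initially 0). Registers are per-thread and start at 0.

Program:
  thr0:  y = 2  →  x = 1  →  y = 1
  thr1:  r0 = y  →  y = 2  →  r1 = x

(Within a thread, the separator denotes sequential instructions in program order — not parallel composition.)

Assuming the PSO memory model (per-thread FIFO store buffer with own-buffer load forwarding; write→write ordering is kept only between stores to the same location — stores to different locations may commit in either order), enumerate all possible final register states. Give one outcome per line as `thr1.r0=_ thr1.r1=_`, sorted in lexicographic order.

thr1.r0=0 thr1.r1=0
thr1.r0=0 thr1.r1=1
thr1.r0=1 thr1.r1=0
thr1.r0=1 thr1.r1=1
thr1.r0=2 thr1.r1=0
thr1.r0=2 thr1.r1=1

outcome vector order: (thr1.r0,thr1.r1)
|PSO outcomes| = 6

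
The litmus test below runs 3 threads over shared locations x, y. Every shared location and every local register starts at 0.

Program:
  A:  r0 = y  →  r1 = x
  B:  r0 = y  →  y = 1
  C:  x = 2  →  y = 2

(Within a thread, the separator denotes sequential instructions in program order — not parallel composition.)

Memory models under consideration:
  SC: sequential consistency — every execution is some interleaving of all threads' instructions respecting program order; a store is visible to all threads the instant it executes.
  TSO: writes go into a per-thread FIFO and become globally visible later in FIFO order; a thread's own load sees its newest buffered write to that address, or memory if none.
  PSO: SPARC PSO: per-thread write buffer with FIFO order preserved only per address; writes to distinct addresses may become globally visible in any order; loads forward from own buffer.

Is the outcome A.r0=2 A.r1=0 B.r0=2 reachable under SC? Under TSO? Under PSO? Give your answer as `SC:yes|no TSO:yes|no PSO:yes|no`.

outcome vector order: (A.r0,A.r1,B.r0)
SC: 9 outcomes — {<0 0 0> <0 0 2> <0 2 0> <0 2 2> <1 0 0> <1 2 0> <1 2 2> <2 2 0> <2 2 2>}
TSO: 9 outcomes — {<0 0 0> <0 0 2> <0 2 0> <0 2 2> <1 0 0> <1 2 0> <1 2 2> <2 2 0> <2 2 2>}
PSO: 12 outcomes — {<0 0 0> <0 0 2> <0 2 0> <0 2 2> <1 0 0> <1 0 2> <1 2 0> <1 2 2> <2 0 0> <2 0 2> <2 2 0> <2 2 2>}
target <2 0 2> ∈ {PSO}

SC:no TSO:no PSO:yes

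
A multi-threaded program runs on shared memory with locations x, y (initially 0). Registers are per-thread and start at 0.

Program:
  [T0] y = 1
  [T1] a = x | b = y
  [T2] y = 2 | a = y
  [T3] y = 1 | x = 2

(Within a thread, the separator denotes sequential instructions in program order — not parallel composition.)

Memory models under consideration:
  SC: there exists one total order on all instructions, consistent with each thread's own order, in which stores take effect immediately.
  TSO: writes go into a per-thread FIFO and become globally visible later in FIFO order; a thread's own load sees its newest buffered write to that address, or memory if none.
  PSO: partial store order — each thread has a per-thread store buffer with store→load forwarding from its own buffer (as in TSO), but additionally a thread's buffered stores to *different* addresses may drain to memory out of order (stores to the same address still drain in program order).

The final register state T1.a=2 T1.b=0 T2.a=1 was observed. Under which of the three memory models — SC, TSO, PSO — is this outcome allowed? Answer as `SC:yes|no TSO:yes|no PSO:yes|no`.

SC:no TSO:no PSO:yes

outcome vector order: (T1.a,T1.b,T2.a)
SC: 10 outcomes — {(0,0,1) (0,0,2) (0,1,1) (0,1,2) (0,2,1) (0,2,2) (2,1,1) (2,1,2) (2,2,1) (2,2,2)}
TSO: 10 outcomes — {(0,0,1) (0,0,2) (0,1,1) (0,1,2) (0,2,1) (0,2,2) (2,1,1) (2,1,2) (2,2,1) (2,2,2)}
PSO: 12 outcomes — {(0,0,1) (0,0,2) (0,1,1) (0,1,2) (0,2,1) (0,2,2) (2,0,1) (2,0,2) (2,1,1) (2,1,2) (2,2,1) (2,2,2)}
target (2,0,1) ∈ {PSO}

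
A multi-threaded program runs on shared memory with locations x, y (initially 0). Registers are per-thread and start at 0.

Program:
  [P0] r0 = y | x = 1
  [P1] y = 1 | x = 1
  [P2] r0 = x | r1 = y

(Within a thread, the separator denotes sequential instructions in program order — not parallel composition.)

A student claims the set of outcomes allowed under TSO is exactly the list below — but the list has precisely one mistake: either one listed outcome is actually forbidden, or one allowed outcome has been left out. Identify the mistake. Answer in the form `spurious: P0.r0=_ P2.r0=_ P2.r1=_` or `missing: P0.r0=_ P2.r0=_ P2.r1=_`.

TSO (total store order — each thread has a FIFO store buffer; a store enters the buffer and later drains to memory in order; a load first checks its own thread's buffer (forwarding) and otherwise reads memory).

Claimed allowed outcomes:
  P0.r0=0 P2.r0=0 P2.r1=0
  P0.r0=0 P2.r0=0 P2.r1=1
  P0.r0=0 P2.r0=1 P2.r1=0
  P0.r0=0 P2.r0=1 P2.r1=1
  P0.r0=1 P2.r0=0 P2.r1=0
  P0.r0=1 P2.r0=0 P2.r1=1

outcome vector order: (P0.r0,P2.r0,P2.r1)
[TSO] allowed = {<0 0 0>; <0 0 1>; <0 1 0>; <0 1 1>; <1 0 0>; <1 0 1>; <1 1 1>}
TSO∖claimed = {<1 1 1>}

missing: P0.r0=1 P2.r0=1 P2.r1=1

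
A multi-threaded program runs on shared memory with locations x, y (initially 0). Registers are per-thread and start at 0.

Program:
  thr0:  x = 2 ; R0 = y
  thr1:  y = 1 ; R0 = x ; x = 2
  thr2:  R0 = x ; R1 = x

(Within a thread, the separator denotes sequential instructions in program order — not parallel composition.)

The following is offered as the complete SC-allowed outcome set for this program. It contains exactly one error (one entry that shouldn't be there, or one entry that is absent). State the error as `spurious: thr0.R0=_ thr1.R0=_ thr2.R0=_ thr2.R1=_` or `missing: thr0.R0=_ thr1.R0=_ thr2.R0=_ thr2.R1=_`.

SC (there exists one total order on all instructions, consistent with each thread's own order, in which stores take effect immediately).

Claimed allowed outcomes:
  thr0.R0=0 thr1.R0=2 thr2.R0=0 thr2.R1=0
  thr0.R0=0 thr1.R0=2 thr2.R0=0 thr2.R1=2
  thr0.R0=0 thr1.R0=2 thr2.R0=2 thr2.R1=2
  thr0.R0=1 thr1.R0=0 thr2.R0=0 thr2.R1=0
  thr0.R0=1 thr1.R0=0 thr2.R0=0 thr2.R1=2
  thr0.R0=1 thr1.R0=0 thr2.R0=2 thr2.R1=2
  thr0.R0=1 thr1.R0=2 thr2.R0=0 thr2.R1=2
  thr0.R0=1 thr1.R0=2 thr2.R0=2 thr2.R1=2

outcome vector order: (thr0.R0,thr1.R0,thr2.R0,thr2.R1)
under SC → 0/2/0/0; 0/2/0/2; 0/2/2/2; 1/0/0/0; 1/0/0/2; 1/0/2/2; 1/2/0/0; 1/2/0/2; 1/2/2/2
SC∖claimed = {1/2/0/0}

missing: thr0.R0=1 thr1.R0=2 thr2.R0=0 thr2.R1=0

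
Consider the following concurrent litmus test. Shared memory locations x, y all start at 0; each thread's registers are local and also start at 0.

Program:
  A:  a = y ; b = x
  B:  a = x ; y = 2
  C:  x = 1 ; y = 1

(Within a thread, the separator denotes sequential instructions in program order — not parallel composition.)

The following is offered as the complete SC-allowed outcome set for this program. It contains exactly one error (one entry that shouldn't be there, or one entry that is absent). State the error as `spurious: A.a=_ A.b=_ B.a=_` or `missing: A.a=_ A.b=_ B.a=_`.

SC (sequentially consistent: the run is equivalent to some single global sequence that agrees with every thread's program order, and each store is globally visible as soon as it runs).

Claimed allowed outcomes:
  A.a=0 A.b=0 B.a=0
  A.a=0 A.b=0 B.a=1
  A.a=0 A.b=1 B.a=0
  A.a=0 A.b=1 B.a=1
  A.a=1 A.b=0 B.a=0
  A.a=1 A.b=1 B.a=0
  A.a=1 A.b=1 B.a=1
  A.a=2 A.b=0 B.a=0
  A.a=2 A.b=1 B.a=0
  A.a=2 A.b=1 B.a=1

outcome vector order: (A.a,A.b,B.a)
SC (9): (0,0,0); (0,0,1); (0,1,0); (0,1,1); (1,1,0); (1,1,1); (2,0,0); (2,1,0); (2,1,1)
claimed∖SC = {(1,0,0)}

spurious: A.a=1 A.b=0 B.a=0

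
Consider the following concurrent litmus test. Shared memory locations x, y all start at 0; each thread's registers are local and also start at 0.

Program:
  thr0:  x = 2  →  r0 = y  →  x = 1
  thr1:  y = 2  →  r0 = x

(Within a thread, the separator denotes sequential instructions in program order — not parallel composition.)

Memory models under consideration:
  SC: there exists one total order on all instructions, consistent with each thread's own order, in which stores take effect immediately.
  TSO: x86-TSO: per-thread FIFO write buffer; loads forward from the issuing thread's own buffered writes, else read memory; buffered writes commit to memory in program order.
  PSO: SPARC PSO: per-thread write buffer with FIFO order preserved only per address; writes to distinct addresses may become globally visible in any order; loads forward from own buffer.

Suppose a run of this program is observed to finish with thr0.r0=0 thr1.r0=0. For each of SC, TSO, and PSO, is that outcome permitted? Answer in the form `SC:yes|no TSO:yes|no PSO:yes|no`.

SC:no TSO:yes PSO:yes

outcome vector order: (thr0.r0,thr1.r0)
[SC] allowed = {0/1; 0/2; 2/0; 2/1; 2/2}
[TSO] allowed = {0/0; 0/1; 0/2; 2/0; 2/1; 2/2}
[PSO] allowed = {0/0; 0/1; 0/2; 2/0; 2/1; 2/2}
target 0/0 ∈ {TSO,PSO}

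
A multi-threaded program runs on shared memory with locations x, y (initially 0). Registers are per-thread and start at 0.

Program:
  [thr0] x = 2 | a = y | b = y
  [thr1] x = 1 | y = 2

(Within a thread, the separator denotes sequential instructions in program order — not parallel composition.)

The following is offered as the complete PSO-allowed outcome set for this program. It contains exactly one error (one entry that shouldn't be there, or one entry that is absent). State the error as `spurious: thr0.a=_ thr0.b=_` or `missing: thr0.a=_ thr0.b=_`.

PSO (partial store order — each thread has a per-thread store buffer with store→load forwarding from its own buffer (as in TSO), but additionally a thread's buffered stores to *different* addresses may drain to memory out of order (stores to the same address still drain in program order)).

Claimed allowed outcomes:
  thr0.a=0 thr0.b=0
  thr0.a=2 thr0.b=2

outcome vector order: (thr0.a,thr0.b)
under PSO → 0/0; 0/2; 2/2
PSO∖claimed = {0/2}

missing: thr0.a=0 thr0.b=2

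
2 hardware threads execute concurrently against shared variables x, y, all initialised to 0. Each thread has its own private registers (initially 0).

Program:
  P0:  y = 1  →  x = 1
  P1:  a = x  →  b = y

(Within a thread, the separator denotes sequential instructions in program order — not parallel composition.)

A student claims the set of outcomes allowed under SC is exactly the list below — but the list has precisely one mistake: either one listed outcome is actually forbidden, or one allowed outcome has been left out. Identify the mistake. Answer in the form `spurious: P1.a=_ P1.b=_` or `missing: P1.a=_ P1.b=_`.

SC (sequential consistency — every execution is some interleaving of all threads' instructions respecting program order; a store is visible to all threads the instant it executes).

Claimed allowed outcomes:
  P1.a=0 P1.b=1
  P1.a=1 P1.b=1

missing: P1.a=0 P1.b=0

outcome vector order: (P1.a,P1.b)
SC (3): 00 01 11
SC∖claimed = {00}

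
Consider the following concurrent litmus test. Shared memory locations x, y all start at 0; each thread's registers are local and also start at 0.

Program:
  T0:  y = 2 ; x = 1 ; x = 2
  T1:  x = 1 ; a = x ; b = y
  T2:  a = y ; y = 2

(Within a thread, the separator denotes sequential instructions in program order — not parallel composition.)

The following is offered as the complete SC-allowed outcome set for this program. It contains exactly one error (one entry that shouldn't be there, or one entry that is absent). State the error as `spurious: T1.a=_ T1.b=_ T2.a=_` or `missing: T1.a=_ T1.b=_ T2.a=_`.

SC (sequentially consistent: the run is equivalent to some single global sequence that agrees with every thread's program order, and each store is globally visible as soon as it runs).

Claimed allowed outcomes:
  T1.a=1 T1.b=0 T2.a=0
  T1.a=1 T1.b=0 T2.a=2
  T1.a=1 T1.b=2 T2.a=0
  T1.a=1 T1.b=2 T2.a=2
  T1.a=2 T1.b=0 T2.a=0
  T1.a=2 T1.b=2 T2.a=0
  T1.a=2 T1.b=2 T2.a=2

outcome vector order: (T1.a,T1.b,T2.a)
SC (6): <1 0 0>, <1 0 2>, <1 2 0>, <1 2 2>, <2 2 0>, <2 2 2>
claimed∖SC = {<2 0 0>}

spurious: T1.a=2 T1.b=0 T2.a=0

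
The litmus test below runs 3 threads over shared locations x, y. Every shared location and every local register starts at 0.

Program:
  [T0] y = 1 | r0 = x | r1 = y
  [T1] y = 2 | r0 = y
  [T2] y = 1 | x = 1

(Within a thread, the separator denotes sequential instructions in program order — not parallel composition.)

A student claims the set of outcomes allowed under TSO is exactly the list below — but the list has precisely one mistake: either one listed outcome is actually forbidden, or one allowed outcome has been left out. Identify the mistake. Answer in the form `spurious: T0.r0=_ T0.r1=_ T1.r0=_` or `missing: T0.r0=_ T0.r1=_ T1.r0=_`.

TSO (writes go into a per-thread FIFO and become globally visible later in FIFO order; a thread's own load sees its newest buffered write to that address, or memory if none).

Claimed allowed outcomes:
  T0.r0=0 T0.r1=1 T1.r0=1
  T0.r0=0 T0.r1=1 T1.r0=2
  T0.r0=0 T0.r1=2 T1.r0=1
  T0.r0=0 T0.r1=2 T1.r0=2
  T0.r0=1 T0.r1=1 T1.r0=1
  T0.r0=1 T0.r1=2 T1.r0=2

missing: T0.r0=1 T0.r1=1 T1.r0=2

outcome vector order: (T0.r0,T0.r1,T1.r0)
under TSO → (0,1,1) (0,1,2) (0,2,1) (0,2,2) (1,1,1) (1,1,2) (1,2,2)
TSO∖claimed = {(1,1,2)}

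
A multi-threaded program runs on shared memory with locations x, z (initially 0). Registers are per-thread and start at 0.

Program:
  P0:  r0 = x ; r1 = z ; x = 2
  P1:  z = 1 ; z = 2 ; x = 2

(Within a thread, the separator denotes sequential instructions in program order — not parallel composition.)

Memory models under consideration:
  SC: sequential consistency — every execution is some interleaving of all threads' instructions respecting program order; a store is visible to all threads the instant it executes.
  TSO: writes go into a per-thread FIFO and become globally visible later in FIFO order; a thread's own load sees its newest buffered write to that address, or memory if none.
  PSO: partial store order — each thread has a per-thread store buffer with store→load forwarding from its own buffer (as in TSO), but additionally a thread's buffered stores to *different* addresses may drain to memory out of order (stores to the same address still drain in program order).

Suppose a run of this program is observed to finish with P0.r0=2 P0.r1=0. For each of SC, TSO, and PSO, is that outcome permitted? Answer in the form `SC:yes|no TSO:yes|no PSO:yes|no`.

outcome vector order: (P0.r0,P0.r1)
SC (4): (0,0); (0,1); (0,2); (2,2)
TSO (4): (0,0); (0,1); (0,2); (2,2)
PSO (6): (0,0); (0,1); (0,2); (2,0); (2,1); (2,2)
target (2,0) ∈ {PSO}

SC:no TSO:no PSO:yes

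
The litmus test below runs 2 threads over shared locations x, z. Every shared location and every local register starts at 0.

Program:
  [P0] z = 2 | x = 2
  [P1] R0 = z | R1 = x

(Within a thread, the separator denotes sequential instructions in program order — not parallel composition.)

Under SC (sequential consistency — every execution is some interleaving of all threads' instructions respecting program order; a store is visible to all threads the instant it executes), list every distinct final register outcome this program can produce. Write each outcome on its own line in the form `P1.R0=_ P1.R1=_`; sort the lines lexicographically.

P1.R0=0 P1.R1=0
P1.R0=0 P1.R1=2
P1.R0=2 P1.R1=0
P1.R0=2 P1.R1=2

outcome vector order: (P1.R0,P1.R1)
|SC outcomes| = 4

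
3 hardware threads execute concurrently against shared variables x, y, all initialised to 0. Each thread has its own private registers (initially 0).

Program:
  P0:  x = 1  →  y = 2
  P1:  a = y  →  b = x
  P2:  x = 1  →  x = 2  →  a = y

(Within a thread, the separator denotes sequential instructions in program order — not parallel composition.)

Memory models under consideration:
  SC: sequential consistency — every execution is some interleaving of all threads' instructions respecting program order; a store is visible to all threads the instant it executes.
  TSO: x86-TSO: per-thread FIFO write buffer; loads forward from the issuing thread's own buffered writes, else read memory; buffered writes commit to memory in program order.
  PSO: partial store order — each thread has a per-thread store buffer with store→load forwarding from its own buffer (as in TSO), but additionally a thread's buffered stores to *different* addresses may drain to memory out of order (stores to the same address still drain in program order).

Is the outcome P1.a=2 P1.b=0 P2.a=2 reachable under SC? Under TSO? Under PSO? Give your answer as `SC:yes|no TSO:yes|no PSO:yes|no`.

SC:no TSO:no PSO:yes

outcome vector order: (P1.a,P1.b,P2.a)
under SC → 000 002 010 012 020 022 210 212 220 222
under TSO → 000 002 010 012 020 022 210 212 220 222
under PSO → 000 002 010 012 020 022 200 202 210 212 220 222
target 202 ∈ {PSO}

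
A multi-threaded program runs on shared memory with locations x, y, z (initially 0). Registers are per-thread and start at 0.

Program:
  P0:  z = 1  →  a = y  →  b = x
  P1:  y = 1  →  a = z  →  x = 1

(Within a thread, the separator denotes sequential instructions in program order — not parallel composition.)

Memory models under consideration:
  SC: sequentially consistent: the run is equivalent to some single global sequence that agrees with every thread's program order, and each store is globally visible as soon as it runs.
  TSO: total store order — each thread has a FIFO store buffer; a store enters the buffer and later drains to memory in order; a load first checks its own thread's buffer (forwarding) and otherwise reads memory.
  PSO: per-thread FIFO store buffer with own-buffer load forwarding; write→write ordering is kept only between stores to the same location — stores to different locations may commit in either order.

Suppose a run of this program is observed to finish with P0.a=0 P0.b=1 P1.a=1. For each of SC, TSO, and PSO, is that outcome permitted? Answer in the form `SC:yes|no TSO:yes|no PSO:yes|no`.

outcome vector order: (P0.a,P0.b,P1.a)
[SC] allowed = {001 011 100 101 110 111}
[TSO] allowed = {000 001 010 011 100 101 110 111}
[PSO] allowed = {000 001 010 011 100 101 110 111}
target 011 ∈ {SC,TSO,PSO}

SC:yes TSO:yes PSO:yes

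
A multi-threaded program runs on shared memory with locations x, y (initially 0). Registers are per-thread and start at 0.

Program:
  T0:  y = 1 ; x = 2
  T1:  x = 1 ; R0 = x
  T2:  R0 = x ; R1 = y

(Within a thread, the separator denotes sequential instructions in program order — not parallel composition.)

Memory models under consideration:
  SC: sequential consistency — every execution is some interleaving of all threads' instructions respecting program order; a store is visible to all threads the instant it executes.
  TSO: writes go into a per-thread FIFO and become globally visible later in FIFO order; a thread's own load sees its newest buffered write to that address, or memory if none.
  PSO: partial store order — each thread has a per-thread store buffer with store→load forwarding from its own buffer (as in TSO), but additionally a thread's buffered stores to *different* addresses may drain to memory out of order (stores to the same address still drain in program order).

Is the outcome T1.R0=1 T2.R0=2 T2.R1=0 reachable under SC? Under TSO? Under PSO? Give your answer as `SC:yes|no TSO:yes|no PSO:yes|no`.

SC:no TSO:no PSO:yes

outcome vector order: (T1.R0,T2.R0,T2.R1)
SC (10): (1,0,0) (1,0,1) (1,1,0) (1,1,1) (1,2,1) (2,0,0) (2,0,1) (2,1,0) (2,1,1) (2,2,1)
TSO (10): (1,0,0) (1,0,1) (1,1,0) (1,1,1) (1,2,1) (2,0,0) (2,0,1) (2,1,0) (2,1,1) (2,2,1)
PSO (12): (1,0,0) (1,0,1) (1,1,0) (1,1,1) (1,2,0) (1,2,1) (2,0,0) (2,0,1) (2,1,0) (2,1,1) (2,2,0) (2,2,1)
target (1,2,0) ∈ {PSO}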